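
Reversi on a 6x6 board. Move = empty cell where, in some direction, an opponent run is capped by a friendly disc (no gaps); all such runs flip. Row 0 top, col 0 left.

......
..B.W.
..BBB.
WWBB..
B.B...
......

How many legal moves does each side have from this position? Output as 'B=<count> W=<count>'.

Answer: B=3 W=5

Derivation:
-- B to move --
(0,3): no bracket -> illegal
(0,4): flips 1 -> legal
(0,5): flips 1 -> legal
(1,3): no bracket -> illegal
(1,5): no bracket -> illegal
(2,0): flips 2 -> legal
(2,1): no bracket -> illegal
(2,5): no bracket -> illegal
(4,1): no bracket -> illegal
B mobility = 3
-- W to move --
(0,1): no bracket -> illegal
(0,2): no bracket -> illegal
(0,3): no bracket -> illegal
(1,1): no bracket -> illegal
(1,3): flips 1 -> legal
(1,5): no bracket -> illegal
(2,1): no bracket -> illegal
(2,5): no bracket -> illegal
(3,4): flips 3 -> legal
(3,5): no bracket -> illegal
(4,1): flips 2 -> legal
(4,3): no bracket -> illegal
(4,4): no bracket -> illegal
(5,0): flips 1 -> legal
(5,1): no bracket -> illegal
(5,2): no bracket -> illegal
(5,3): flips 1 -> legal
W mobility = 5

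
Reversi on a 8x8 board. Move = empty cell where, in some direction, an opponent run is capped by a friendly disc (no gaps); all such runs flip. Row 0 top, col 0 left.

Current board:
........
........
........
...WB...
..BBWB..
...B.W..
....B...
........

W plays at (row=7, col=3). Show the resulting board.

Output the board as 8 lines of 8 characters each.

Answer: ........
........
........
...WB...
..BBWB..
...B.W..
....W...
...W....

Derivation:
Place W at (7,3); scan 8 dirs for brackets.
Dir NW: first cell '.' (not opp) -> no flip
Dir N: first cell '.' (not opp) -> no flip
Dir NE: opp run (6,4) capped by W -> flip
Dir W: first cell '.' (not opp) -> no flip
Dir E: first cell '.' (not opp) -> no flip
Dir SW: edge -> no flip
Dir S: edge -> no flip
Dir SE: edge -> no flip
All flips: (6,4)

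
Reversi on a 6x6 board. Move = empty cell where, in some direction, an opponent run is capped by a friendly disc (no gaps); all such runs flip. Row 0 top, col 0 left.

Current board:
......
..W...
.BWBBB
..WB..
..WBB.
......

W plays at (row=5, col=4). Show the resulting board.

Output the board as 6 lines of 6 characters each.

Place W at (5,4); scan 8 dirs for brackets.
Dir NW: opp run (4,3) capped by W -> flip
Dir N: opp run (4,4), next='.' -> no flip
Dir NE: first cell '.' (not opp) -> no flip
Dir W: first cell '.' (not opp) -> no flip
Dir E: first cell '.' (not opp) -> no flip
Dir SW: edge -> no flip
Dir S: edge -> no flip
Dir SE: edge -> no flip
All flips: (4,3)

Answer: ......
..W...
.BWBBB
..WB..
..WWB.
....W.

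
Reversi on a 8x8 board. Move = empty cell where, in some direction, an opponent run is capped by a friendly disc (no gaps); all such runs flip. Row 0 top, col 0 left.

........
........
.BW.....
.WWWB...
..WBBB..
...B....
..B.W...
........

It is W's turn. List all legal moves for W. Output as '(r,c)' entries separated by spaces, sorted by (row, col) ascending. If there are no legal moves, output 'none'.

(1,0): flips 1 -> legal
(1,1): flips 1 -> legal
(1,2): no bracket -> illegal
(2,0): flips 1 -> legal
(2,3): no bracket -> illegal
(2,4): no bracket -> illegal
(2,5): no bracket -> illegal
(3,0): no bracket -> illegal
(3,5): flips 1 -> legal
(3,6): no bracket -> illegal
(4,6): flips 3 -> legal
(5,1): no bracket -> illegal
(5,2): no bracket -> illegal
(5,4): flips 1 -> legal
(5,5): flips 1 -> legal
(5,6): no bracket -> illegal
(6,1): no bracket -> illegal
(6,3): flips 2 -> legal
(7,1): no bracket -> illegal
(7,2): no bracket -> illegal
(7,3): no bracket -> illegal

Answer: (1,0) (1,1) (2,0) (3,5) (4,6) (5,4) (5,5) (6,3)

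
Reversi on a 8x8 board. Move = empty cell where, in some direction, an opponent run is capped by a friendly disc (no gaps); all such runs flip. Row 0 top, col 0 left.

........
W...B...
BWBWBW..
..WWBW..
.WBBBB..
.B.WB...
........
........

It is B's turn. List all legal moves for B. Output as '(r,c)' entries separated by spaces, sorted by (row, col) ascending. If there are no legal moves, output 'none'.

Answer: (0,0) (1,2) (1,3) (1,5) (1,6) (2,6) (3,1) (3,6) (4,0) (4,6) (5,0) (5,2) (6,2) (6,3) (6,4)

Derivation:
(0,0): flips 1 -> legal
(0,1): no bracket -> illegal
(1,1): no bracket -> illegal
(1,2): flips 1 -> legal
(1,3): flips 2 -> legal
(1,5): flips 2 -> legal
(1,6): flips 1 -> legal
(2,6): flips 2 -> legal
(3,0): no bracket -> illegal
(3,1): flips 3 -> legal
(3,6): flips 2 -> legal
(4,0): flips 1 -> legal
(4,6): flips 1 -> legal
(5,0): flips 3 -> legal
(5,2): flips 1 -> legal
(6,2): flips 1 -> legal
(6,3): flips 1 -> legal
(6,4): flips 1 -> legal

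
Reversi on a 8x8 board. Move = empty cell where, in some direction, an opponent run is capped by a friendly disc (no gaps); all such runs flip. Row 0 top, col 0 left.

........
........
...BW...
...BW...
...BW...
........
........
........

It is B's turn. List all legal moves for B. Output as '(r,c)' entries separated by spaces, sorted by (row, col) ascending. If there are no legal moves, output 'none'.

Answer: (1,5) (2,5) (3,5) (4,5) (5,5)

Derivation:
(1,3): no bracket -> illegal
(1,4): no bracket -> illegal
(1,5): flips 1 -> legal
(2,5): flips 2 -> legal
(3,5): flips 1 -> legal
(4,5): flips 2 -> legal
(5,3): no bracket -> illegal
(5,4): no bracket -> illegal
(5,5): flips 1 -> legal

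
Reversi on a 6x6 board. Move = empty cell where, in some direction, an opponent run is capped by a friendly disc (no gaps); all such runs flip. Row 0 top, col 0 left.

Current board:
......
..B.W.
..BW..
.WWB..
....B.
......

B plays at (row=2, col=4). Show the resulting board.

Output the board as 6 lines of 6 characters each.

Place B at (2,4); scan 8 dirs for brackets.
Dir NW: first cell '.' (not opp) -> no flip
Dir N: opp run (1,4), next='.' -> no flip
Dir NE: first cell '.' (not opp) -> no flip
Dir W: opp run (2,3) capped by B -> flip
Dir E: first cell '.' (not opp) -> no flip
Dir SW: first cell 'B' (not opp) -> no flip
Dir S: first cell '.' (not opp) -> no flip
Dir SE: first cell '.' (not opp) -> no flip
All flips: (2,3)

Answer: ......
..B.W.
..BBB.
.WWB..
....B.
......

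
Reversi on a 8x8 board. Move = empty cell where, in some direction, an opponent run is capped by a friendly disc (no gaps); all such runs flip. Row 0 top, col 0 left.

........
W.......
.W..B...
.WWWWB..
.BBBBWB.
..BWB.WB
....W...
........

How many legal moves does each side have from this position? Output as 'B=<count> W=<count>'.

-- B to move --
(0,0): no bracket -> illegal
(0,1): no bracket -> illegal
(1,1): flips 2 -> legal
(1,2): no bracket -> illegal
(2,0): flips 1 -> legal
(2,2): flips 2 -> legal
(2,3): flips 2 -> legal
(2,5): flips 1 -> legal
(3,0): flips 4 -> legal
(3,6): flips 1 -> legal
(4,0): no bracket -> illegal
(4,7): no bracket -> illegal
(5,5): flips 2 -> legal
(6,2): flips 1 -> legal
(6,3): flips 1 -> legal
(6,5): no bracket -> illegal
(6,6): flips 1 -> legal
(6,7): no bracket -> illegal
(7,3): no bracket -> illegal
(7,4): flips 1 -> legal
(7,5): flips 2 -> legal
B mobility = 13
-- W to move --
(1,3): no bracket -> illegal
(1,4): flips 1 -> legal
(1,5): flips 1 -> legal
(2,3): no bracket -> illegal
(2,5): flips 1 -> legal
(2,6): flips 2 -> legal
(3,0): no bracket -> illegal
(3,6): flips 2 -> legal
(3,7): no bracket -> illegal
(4,0): flips 4 -> legal
(4,7): flips 1 -> legal
(5,0): flips 1 -> legal
(5,1): flips 3 -> legal
(5,5): flips 2 -> legal
(6,1): flips 2 -> legal
(6,2): flips 2 -> legal
(6,3): flips 1 -> legal
(6,5): flips 2 -> legal
(6,6): no bracket -> illegal
(6,7): no bracket -> illegal
W mobility = 14

Answer: B=13 W=14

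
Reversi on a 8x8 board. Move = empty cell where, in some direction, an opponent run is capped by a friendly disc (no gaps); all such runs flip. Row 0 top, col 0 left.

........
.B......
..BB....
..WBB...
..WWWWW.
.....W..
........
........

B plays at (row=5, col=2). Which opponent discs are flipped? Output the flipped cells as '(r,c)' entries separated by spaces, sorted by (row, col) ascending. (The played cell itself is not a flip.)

Answer: (3,2) (4,2) (4,3)

Derivation:
Dir NW: first cell '.' (not opp) -> no flip
Dir N: opp run (4,2) (3,2) capped by B -> flip
Dir NE: opp run (4,3) capped by B -> flip
Dir W: first cell '.' (not opp) -> no flip
Dir E: first cell '.' (not opp) -> no flip
Dir SW: first cell '.' (not opp) -> no flip
Dir S: first cell '.' (not opp) -> no flip
Dir SE: first cell '.' (not opp) -> no flip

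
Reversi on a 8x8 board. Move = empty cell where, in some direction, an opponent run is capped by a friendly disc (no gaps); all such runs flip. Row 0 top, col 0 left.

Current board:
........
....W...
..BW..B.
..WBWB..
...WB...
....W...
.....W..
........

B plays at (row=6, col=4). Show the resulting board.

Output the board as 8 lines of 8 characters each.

Answer: ........
....W...
..BW..B.
..WBWB..
...WB...
....B...
....BW..
........

Derivation:
Place B at (6,4); scan 8 dirs for brackets.
Dir NW: first cell '.' (not opp) -> no flip
Dir N: opp run (5,4) capped by B -> flip
Dir NE: first cell '.' (not opp) -> no flip
Dir W: first cell '.' (not opp) -> no flip
Dir E: opp run (6,5), next='.' -> no flip
Dir SW: first cell '.' (not opp) -> no flip
Dir S: first cell '.' (not opp) -> no flip
Dir SE: first cell '.' (not opp) -> no flip
All flips: (5,4)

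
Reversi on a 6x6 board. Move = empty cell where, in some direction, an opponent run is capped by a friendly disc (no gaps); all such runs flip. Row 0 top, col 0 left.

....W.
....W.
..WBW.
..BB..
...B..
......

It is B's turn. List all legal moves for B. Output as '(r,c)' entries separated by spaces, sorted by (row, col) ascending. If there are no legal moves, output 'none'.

(0,3): no bracket -> illegal
(0,5): flips 1 -> legal
(1,1): flips 1 -> legal
(1,2): flips 1 -> legal
(1,3): no bracket -> illegal
(1,5): flips 1 -> legal
(2,1): flips 1 -> legal
(2,5): flips 1 -> legal
(3,1): no bracket -> illegal
(3,4): no bracket -> illegal
(3,5): no bracket -> illegal

Answer: (0,5) (1,1) (1,2) (1,5) (2,1) (2,5)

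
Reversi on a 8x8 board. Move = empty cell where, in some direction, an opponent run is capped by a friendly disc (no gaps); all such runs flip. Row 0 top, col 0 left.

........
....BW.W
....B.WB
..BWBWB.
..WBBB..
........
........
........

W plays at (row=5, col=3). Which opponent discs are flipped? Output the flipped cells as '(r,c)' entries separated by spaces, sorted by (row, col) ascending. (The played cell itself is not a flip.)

Dir NW: first cell 'W' (not opp) -> no flip
Dir N: opp run (4,3) capped by W -> flip
Dir NE: opp run (4,4) capped by W -> flip
Dir W: first cell '.' (not opp) -> no flip
Dir E: first cell '.' (not opp) -> no flip
Dir SW: first cell '.' (not opp) -> no flip
Dir S: first cell '.' (not opp) -> no flip
Dir SE: first cell '.' (not opp) -> no flip

Answer: (4,3) (4,4)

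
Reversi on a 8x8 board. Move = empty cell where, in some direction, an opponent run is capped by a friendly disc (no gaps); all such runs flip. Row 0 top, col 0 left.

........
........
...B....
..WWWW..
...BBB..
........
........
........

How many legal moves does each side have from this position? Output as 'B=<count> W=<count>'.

Answer: B=6 W=8

Derivation:
-- B to move --
(2,1): flips 1 -> legal
(2,2): flips 1 -> legal
(2,4): flips 1 -> legal
(2,5): flips 2 -> legal
(2,6): flips 1 -> legal
(3,1): no bracket -> illegal
(3,6): no bracket -> illegal
(4,1): flips 1 -> legal
(4,2): no bracket -> illegal
(4,6): no bracket -> illegal
B mobility = 6
-- W to move --
(1,2): flips 1 -> legal
(1,3): flips 1 -> legal
(1,4): flips 1 -> legal
(2,2): no bracket -> illegal
(2,4): no bracket -> illegal
(3,6): no bracket -> illegal
(4,2): no bracket -> illegal
(4,6): no bracket -> illegal
(5,2): flips 1 -> legal
(5,3): flips 2 -> legal
(5,4): flips 2 -> legal
(5,5): flips 2 -> legal
(5,6): flips 1 -> legal
W mobility = 8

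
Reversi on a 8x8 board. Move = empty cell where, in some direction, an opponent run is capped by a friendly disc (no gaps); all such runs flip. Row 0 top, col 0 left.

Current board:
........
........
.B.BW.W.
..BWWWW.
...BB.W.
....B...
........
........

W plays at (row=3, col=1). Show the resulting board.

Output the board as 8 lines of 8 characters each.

Place W at (3,1); scan 8 dirs for brackets.
Dir NW: first cell '.' (not opp) -> no flip
Dir N: opp run (2,1), next='.' -> no flip
Dir NE: first cell '.' (not opp) -> no flip
Dir W: first cell '.' (not opp) -> no flip
Dir E: opp run (3,2) capped by W -> flip
Dir SW: first cell '.' (not opp) -> no flip
Dir S: first cell '.' (not opp) -> no flip
Dir SE: first cell '.' (not opp) -> no flip
All flips: (3,2)

Answer: ........
........
.B.BW.W.
.WWWWWW.
...BB.W.
....B...
........
........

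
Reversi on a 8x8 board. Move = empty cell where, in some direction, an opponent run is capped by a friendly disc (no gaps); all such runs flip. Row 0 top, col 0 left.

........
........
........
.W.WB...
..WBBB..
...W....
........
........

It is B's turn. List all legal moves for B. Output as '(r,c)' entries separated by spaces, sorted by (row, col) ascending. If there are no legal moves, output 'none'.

Answer: (2,2) (2,3) (3,2) (4,1) (6,2) (6,3)

Derivation:
(2,0): no bracket -> illegal
(2,1): no bracket -> illegal
(2,2): flips 1 -> legal
(2,3): flips 1 -> legal
(2,4): no bracket -> illegal
(3,0): no bracket -> illegal
(3,2): flips 1 -> legal
(4,0): no bracket -> illegal
(4,1): flips 1 -> legal
(5,1): no bracket -> illegal
(5,2): no bracket -> illegal
(5,4): no bracket -> illegal
(6,2): flips 1 -> legal
(6,3): flips 1 -> legal
(6,4): no bracket -> illegal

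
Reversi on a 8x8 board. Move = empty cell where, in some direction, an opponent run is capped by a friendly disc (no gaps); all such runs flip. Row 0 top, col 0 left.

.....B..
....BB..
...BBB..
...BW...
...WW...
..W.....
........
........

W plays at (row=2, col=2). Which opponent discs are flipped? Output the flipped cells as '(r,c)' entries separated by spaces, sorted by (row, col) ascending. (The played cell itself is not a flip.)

Answer: (3,3)

Derivation:
Dir NW: first cell '.' (not opp) -> no flip
Dir N: first cell '.' (not opp) -> no flip
Dir NE: first cell '.' (not opp) -> no flip
Dir W: first cell '.' (not opp) -> no flip
Dir E: opp run (2,3) (2,4) (2,5), next='.' -> no flip
Dir SW: first cell '.' (not opp) -> no flip
Dir S: first cell '.' (not opp) -> no flip
Dir SE: opp run (3,3) capped by W -> flip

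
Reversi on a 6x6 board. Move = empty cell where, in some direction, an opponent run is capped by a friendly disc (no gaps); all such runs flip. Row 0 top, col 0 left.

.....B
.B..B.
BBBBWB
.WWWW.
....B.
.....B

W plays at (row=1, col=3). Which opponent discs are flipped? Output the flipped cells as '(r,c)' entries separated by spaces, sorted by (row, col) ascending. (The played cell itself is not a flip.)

Answer: (2,2) (2,3)

Derivation:
Dir NW: first cell '.' (not opp) -> no flip
Dir N: first cell '.' (not opp) -> no flip
Dir NE: first cell '.' (not opp) -> no flip
Dir W: first cell '.' (not opp) -> no flip
Dir E: opp run (1,4), next='.' -> no flip
Dir SW: opp run (2,2) capped by W -> flip
Dir S: opp run (2,3) capped by W -> flip
Dir SE: first cell 'W' (not opp) -> no flip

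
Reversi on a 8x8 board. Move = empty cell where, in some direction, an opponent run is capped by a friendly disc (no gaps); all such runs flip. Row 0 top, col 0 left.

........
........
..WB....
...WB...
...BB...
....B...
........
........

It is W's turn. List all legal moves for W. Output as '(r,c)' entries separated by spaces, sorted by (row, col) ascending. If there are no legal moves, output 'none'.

Answer: (1,3) (2,4) (3,5) (5,3) (5,5)

Derivation:
(1,2): no bracket -> illegal
(1,3): flips 1 -> legal
(1,4): no bracket -> illegal
(2,4): flips 1 -> legal
(2,5): no bracket -> illegal
(3,2): no bracket -> illegal
(3,5): flips 1 -> legal
(4,2): no bracket -> illegal
(4,5): no bracket -> illegal
(5,2): no bracket -> illegal
(5,3): flips 1 -> legal
(5,5): flips 1 -> legal
(6,3): no bracket -> illegal
(6,4): no bracket -> illegal
(6,5): no bracket -> illegal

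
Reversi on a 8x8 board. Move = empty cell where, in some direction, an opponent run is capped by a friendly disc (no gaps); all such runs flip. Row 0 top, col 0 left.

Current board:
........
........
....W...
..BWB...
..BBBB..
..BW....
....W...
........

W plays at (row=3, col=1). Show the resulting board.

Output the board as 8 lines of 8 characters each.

Place W at (3,1); scan 8 dirs for brackets.
Dir NW: first cell '.' (not opp) -> no flip
Dir N: first cell '.' (not opp) -> no flip
Dir NE: first cell '.' (not opp) -> no flip
Dir W: first cell '.' (not opp) -> no flip
Dir E: opp run (3,2) capped by W -> flip
Dir SW: first cell '.' (not opp) -> no flip
Dir S: first cell '.' (not opp) -> no flip
Dir SE: opp run (4,2) capped by W -> flip
All flips: (3,2) (4,2)

Answer: ........
........
....W...
.WWWB...
..WBBB..
..BW....
....W...
........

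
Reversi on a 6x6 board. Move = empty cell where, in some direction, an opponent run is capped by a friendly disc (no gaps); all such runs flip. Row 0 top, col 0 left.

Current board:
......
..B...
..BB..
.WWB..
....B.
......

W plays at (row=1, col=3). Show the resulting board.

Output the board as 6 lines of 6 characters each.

Answer: ......
..BW..
..WB..
.WWB..
....B.
......

Derivation:
Place W at (1,3); scan 8 dirs for brackets.
Dir NW: first cell '.' (not opp) -> no flip
Dir N: first cell '.' (not opp) -> no flip
Dir NE: first cell '.' (not opp) -> no flip
Dir W: opp run (1,2), next='.' -> no flip
Dir E: first cell '.' (not opp) -> no flip
Dir SW: opp run (2,2) capped by W -> flip
Dir S: opp run (2,3) (3,3), next='.' -> no flip
Dir SE: first cell '.' (not opp) -> no flip
All flips: (2,2)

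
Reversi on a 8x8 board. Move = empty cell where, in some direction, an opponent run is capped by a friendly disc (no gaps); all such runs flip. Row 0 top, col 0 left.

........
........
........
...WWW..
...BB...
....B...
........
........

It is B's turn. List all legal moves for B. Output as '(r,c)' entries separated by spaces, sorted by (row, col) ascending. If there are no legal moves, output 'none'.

Answer: (2,2) (2,3) (2,4) (2,5) (2,6)

Derivation:
(2,2): flips 1 -> legal
(2,3): flips 1 -> legal
(2,4): flips 1 -> legal
(2,5): flips 1 -> legal
(2,6): flips 1 -> legal
(3,2): no bracket -> illegal
(3,6): no bracket -> illegal
(4,2): no bracket -> illegal
(4,5): no bracket -> illegal
(4,6): no bracket -> illegal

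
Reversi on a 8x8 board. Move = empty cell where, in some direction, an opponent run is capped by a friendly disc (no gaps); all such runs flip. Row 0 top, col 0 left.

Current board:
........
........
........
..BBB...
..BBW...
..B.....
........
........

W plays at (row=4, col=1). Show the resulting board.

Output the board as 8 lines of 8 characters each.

Place W at (4,1); scan 8 dirs for brackets.
Dir NW: first cell '.' (not opp) -> no flip
Dir N: first cell '.' (not opp) -> no flip
Dir NE: opp run (3,2), next='.' -> no flip
Dir W: first cell '.' (not opp) -> no flip
Dir E: opp run (4,2) (4,3) capped by W -> flip
Dir SW: first cell '.' (not opp) -> no flip
Dir S: first cell '.' (not opp) -> no flip
Dir SE: opp run (5,2), next='.' -> no flip
All flips: (4,2) (4,3)

Answer: ........
........
........
..BBB...
.WWWW...
..B.....
........
........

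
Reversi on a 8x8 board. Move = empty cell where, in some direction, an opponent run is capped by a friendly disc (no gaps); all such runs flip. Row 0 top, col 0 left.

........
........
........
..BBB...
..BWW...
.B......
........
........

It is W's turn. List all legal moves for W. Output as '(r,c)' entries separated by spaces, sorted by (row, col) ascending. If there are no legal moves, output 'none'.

Answer: (2,1) (2,2) (2,3) (2,4) (2,5) (4,1)

Derivation:
(2,1): flips 1 -> legal
(2,2): flips 1 -> legal
(2,3): flips 1 -> legal
(2,4): flips 1 -> legal
(2,5): flips 1 -> legal
(3,1): no bracket -> illegal
(3,5): no bracket -> illegal
(4,0): no bracket -> illegal
(4,1): flips 1 -> legal
(4,5): no bracket -> illegal
(5,0): no bracket -> illegal
(5,2): no bracket -> illegal
(5,3): no bracket -> illegal
(6,0): no bracket -> illegal
(6,1): no bracket -> illegal
(6,2): no bracket -> illegal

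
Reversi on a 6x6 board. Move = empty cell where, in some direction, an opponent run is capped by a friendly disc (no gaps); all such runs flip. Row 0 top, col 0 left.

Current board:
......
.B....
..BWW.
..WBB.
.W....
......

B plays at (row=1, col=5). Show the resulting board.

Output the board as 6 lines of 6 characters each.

Place B at (1,5); scan 8 dirs for brackets.
Dir NW: first cell '.' (not opp) -> no flip
Dir N: first cell '.' (not opp) -> no flip
Dir NE: edge -> no flip
Dir W: first cell '.' (not opp) -> no flip
Dir E: edge -> no flip
Dir SW: opp run (2,4) capped by B -> flip
Dir S: first cell '.' (not opp) -> no flip
Dir SE: edge -> no flip
All flips: (2,4)

Answer: ......
.B...B
..BWB.
..WBB.
.W....
......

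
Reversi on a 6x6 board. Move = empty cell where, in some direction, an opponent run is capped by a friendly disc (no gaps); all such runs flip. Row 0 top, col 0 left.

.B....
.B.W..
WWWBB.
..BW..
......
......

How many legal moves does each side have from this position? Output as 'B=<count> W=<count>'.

Answer: B=9 W=8

Derivation:
-- B to move --
(0,2): flips 1 -> legal
(0,3): flips 1 -> legal
(0,4): no bracket -> illegal
(1,0): flips 1 -> legal
(1,2): flips 1 -> legal
(1,4): no bracket -> illegal
(3,0): no bracket -> illegal
(3,1): flips 1 -> legal
(3,4): flips 1 -> legal
(4,2): flips 1 -> legal
(4,3): flips 1 -> legal
(4,4): flips 2 -> legal
B mobility = 9
-- W to move --
(0,0): flips 1 -> legal
(0,2): flips 1 -> legal
(1,0): no bracket -> illegal
(1,2): no bracket -> illegal
(1,4): no bracket -> illegal
(1,5): flips 1 -> legal
(2,5): flips 2 -> legal
(3,1): flips 1 -> legal
(3,4): no bracket -> illegal
(3,5): flips 1 -> legal
(4,1): no bracket -> illegal
(4,2): flips 1 -> legal
(4,3): flips 1 -> legal
W mobility = 8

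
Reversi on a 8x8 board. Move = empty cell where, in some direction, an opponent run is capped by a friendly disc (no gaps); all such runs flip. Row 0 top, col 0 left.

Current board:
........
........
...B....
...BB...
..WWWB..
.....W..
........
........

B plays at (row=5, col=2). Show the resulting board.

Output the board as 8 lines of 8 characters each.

Answer: ........
........
...B....
...BB...
..WBWB..
..B..W..
........
........

Derivation:
Place B at (5,2); scan 8 dirs for brackets.
Dir NW: first cell '.' (not opp) -> no flip
Dir N: opp run (4,2), next='.' -> no flip
Dir NE: opp run (4,3) capped by B -> flip
Dir W: first cell '.' (not opp) -> no flip
Dir E: first cell '.' (not opp) -> no flip
Dir SW: first cell '.' (not opp) -> no flip
Dir S: first cell '.' (not opp) -> no flip
Dir SE: first cell '.' (not opp) -> no flip
All flips: (4,3)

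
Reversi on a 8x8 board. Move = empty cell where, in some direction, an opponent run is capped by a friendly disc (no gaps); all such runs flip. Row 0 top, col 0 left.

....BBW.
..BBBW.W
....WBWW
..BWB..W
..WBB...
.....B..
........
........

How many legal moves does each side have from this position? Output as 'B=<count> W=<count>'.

-- B to move --
(0,7): flips 1 -> legal
(1,6): flips 1 -> legal
(2,2): flips 1 -> legal
(2,3): flips 2 -> legal
(3,1): no bracket -> illegal
(3,5): flips 1 -> legal
(3,6): no bracket -> illegal
(4,1): flips 1 -> legal
(4,6): no bracket -> illegal
(4,7): no bracket -> illegal
(5,1): no bracket -> illegal
(5,2): flips 1 -> legal
(5,3): no bracket -> illegal
B mobility = 7
-- W to move --
(0,1): no bracket -> illegal
(0,2): flips 1 -> legal
(0,3): flips 2 -> legal
(1,1): flips 3 -> legal
(1,6): no bracket -> illegal
(2,1): no bracket -> illegal
(2,2): flips 1 -> legal
(2,3): no bracket -> illegal
(3,1): flips 1 -> legal
(3,5): flips 2 -> legal
(3,6): no bracket -> illegal
(4,1): no bracket -> illegal
(4,5): flips 2 -> legal
(4,6): no bracket -> illegal
(5,2): no bracket -> illegal
(5,3): flips 1 -> legal
(5,4): flips 2 -> legal
(5,6): no bracket -> illegal
(6,4): no bracket -> illegal
(6,5): no bracket -> illegal
(6,6): flips 2 -> legal
W mobility = 10

Answer: B=7 W=10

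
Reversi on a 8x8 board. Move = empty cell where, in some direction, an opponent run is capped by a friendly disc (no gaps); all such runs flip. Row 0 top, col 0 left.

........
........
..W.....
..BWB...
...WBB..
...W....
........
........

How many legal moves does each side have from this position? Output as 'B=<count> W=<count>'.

Answer: B=6 W=7

Derivation:
-- B to move --
(1,1): flips 2 -> legal
(1,2): flips 1 -> legal
(1,3): no bracket -> illegal
(2,1): no bracket -> illegal
(2,3): no bracket -> illegal
(2,4): no bracket -> illegal
(3,1): no bracket -> illegal
(4,2): flips 1 -> legal
(5,2): flips 1 -> legal
(5,4): flips 1 -> legal
(6,2): flips 1 -> legal
(6,3): no bracket -> illegal
(6,4): no bracket -> illegal
B mobility = 6
-- W to move --
(2,1): flips 1 -> legal
(2,3): no bracket -> illegal
(2,4): no bracket -> illegal
(2,5): flips 1 -> legal
(3,1): flips 1 -> legal
(3,5): flips 2 -> legal
(3,6): no bracket -> illegal
(4,1): no bracket -> illegal
(4,2): flips 1 -> legal
(4,6): flips 2 -> legal
(5,4): no bracket -> illegal
(5,5): flips 1 -> legal
(5,6): no bracket -> illegal
W mobility = 7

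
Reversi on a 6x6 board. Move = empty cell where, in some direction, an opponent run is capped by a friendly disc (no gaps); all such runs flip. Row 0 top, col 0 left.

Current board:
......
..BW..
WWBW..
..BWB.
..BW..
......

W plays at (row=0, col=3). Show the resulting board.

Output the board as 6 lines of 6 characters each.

Place W at (0,3); scan 8 dirs for brackets.
Dir NW: edge -> no flip
Dir N: edge -> no flip
Dir NE: edge -> no flip
Dir W: first cell '.' (not opp) -> no flip
Dir E: first cell '.' (not opp) -> no flip
Dir SW: opp run (1,2) capped by W -> flip
Dir S: first cell 'W' (not opp) -> no flip
Dir SE: first cell '.' (not opp) -> no flip
All flips: (1,2)

Answer: ...W..
..WW..
WWBW..
..BWB.
..BW..
......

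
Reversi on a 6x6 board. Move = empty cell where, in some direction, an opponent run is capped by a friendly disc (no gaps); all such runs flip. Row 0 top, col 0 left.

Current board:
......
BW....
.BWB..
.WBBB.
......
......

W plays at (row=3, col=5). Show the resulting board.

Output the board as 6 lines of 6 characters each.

Place W at (3,5); scan 8 dirs for brackets.
Dir NW: first cell '.' (not opp) -> no flip
Dir N: first cell '.' (not opp) -> no flip
Dir NE: edge -> no flip
Dir W: opp run (3,4) (3,3) (3,2) capped by W -> flip
Dir E: edge -> no flip
Dir SW: first cell '.' (not opp) -> no flip
Dir S: first cell '.' (not opp) -> no flip
Dir SE: edge -> no flip
All flips: (3,2) (3,3) (3,4)

Answer: ......
BW....
.BWB..
.WWWWW
......
......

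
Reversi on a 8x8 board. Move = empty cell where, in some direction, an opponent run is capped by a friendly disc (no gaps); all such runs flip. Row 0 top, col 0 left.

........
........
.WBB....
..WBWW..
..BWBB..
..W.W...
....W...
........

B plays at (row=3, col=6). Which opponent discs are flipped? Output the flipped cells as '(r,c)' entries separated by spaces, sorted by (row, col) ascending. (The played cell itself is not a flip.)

Answer: (3,4) (3,5)

Derivation:
Dir NW: first cell '.' (not opp) -> no flip
Dir N: first cell '.' (not opp) -> no flip
Dir NE: first cell '.' (not opp) -> no flip
Dir W: opp run (3,5) (3,4) capped by B -> flip
Dir E: first cell '.' (not opp) -> no flip
Dir SW: first cell 'B' (not opp) -> no flip
Dir S: first cell '.' (not opp) -> no flip
Dir SE: first cell '.' (not opp) -> no flip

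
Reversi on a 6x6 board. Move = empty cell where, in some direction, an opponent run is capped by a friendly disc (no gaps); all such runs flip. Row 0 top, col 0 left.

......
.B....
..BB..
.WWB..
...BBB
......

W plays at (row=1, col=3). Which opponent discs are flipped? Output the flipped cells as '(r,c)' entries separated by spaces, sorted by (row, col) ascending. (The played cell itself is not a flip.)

Dir NW: first cell '.' (not opp) -> no flip
Dir N: first cell '.' (not opp) -> no flip
Dir NE: first cell '.' (not opp) -> no flip
Dir W: first cell '.' (not opp) -> no flip
Dir E: first cell '.' (not opp) -> no flip
Dir SW: opp run (2,2) capped by W -> flip
Dir S: opp run (2,3) (3,3) (4,3), next='.' -> no flip
Dir SE: first cell '.' (not opp) -> no flip

Answer: (2,2)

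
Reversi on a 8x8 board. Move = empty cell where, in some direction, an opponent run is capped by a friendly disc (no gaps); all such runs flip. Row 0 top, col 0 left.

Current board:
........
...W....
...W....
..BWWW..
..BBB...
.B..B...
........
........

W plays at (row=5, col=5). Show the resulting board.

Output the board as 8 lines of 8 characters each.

Answer: ........
...W....
...W....
..BWWW..
..BBW...
.B..BW..
........
........

Derivation:
Place W at (5,5); scan 8 dirs for brackets.
Dir NW: opp run (4,4) capped by W -> flip
Dir N: first cell '.' (not opp) -> no flip
Dir NE: first cell '.' (not opp) -> no flip
Dir W: opp run (5,4), next='.' -> no flip
Dir E: first cell '.' (not opp) -> no flip
Dir SW: first cell '.' (not opp) -> no flip
Dir S: first cell '.' (not opp) -> no flip
Dir SE: first cell '.' (not opp) -> no flip
All flips: (4,4)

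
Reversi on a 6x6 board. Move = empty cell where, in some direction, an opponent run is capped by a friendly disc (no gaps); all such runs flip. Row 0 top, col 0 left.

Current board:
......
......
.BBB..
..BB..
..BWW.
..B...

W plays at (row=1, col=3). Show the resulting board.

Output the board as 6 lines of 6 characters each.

Place W at (1,3); scan 8 dirs for brackets.
Dir NW: first cell '.' (not opp) -> no flip
Dir N: first cell '.' (not opp) -> no flip
Dir NE: first cell '.' (not opp) -> no flip
Dir W: first cell '.' (not opp) -> no flip
Dir E: first cell '.' (not opp) -> no flip
Dir SW: opp run (2,2), next='.' -> no flip
Dir S: opp run (2,3) (3,3) capped by W -> flip
Dir SE: first cell '.' (not opp) -> no flip
All flips: (2,3) (3,3)

Answer: ......
...W..
.BBW..
..BW..
..BWW.
..B...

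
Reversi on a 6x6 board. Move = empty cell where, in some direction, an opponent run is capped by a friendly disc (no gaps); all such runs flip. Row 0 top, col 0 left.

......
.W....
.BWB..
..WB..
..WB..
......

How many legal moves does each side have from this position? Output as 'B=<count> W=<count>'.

-- B to move --
(0,0): flips 2 -> legal
(0,1): flips 1 -> legal
(0,2): no bracket -> illegal
(1,0): no bracket -> illegal
(1,2): no bracket -> illegal
(1,3): no bracket -> illegal
(2,0): no bracket -> illegal
(3,1): flips 1 -> legal
(4,1): flips 2 -> legal
(5,1): flips 1 -> legal
(5,2): no bracket -> illegal
(5,3): no bracket -> illegal
B mobility = 5
-- W to move --
(1,0): flips 1 -> legal
(1,2): no bracket -> illegal
(1,3): no bracket -> illegal
(1,4): flips 1 -> legal
(2,0): flips 1 -> legal
(2,4): flips 2 -> legal
(3,0): no bracket -> illegal
(3,1): flips 1 -> legal
(3,4): flips 1 -> legal
(4,4): flips 2 -> legal
(5,2): no bracket -> illegal
(5,3): no bracket -> illegal
(5,4): flips 1 -> legal
W mobility = 8

Answer: B=5 W=8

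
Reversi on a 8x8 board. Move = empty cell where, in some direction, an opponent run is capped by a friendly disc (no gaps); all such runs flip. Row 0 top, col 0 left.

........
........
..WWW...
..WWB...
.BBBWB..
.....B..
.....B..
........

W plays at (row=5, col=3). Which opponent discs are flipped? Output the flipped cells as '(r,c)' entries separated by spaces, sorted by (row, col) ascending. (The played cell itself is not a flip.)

Dir NW: opp run (4,2), next='.' -> no flip
Dir N: opp run (4,3) capped by W -> flip
Dir NE: first cell 'W' (not opp) -> no flip
Dir W: first cell '.' (not opp) -> no flip
Dir E: first cell '.' (not opp) -> no flip
Dir SW: first cell '.' (not opp) -> no flip
Dir S: first cell '.' (not opp) -> no flip
Dir SE: first cell '.' (not opp) -> no flip

Answer: (4,3)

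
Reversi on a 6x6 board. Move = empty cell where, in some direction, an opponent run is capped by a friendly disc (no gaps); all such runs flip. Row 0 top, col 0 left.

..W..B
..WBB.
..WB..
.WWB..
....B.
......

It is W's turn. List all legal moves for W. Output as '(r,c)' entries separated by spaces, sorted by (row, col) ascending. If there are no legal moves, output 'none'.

(0,3): no bracket -> illegal
(0,4): flips 1 -> legal
(1,5): flips 2 -> legal
(2,4): flips 2 -> legal
(2,5): no bracket -> illegal
(3,4): flips 2 -> legal
(3,5): no bracket -> illegal
(4,2): no bracket -> illegal
(4,3): no bracket -> illegal
(4,5): no bracket -> illegal
(5,3): no bracket -> illegal
(5,4): no bracket -> illegal
(5,5): flips 2 -> legal

Answer: (0,4) (1,5) (2,4) (3,4) (5,5)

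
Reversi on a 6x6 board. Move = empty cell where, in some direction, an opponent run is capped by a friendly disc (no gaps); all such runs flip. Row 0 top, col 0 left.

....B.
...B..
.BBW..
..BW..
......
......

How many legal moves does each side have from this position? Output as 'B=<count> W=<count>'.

Answer: B=5 W=5

Derivation:
-- B to move --
(1,2): no bracket -> illegal
(1,4): flips 1 -> legal
(2,4): flips 1 -> legal
(3,4): flips 1 -> legal
(4,2): no bracket -> illegal
(4,3): flips 2 -> legal
(4,4): flips 1 -> legal
B mobility = 5
-- W to move --
(0,2): no bracket -> illegal
(0,3): flips 1 -> legal
(0,5): no bracket -> illegal
(1,0): no bracket -> illegal
(1,1): flips 1 -> legal
(1,2): no bracket -> illegal
(1,4): no bracket -> illegal
(1,5): no bracket -> illegal
(2,0): flips 2 -> legal
(2,4): no bracket -> illegal
(3,0): no bracket -> illegal
(3,1): flips 1 -> legal
(4,1): flips 1 -> legal
(4,2): no bracket -> illegal
(4,3): no bracket -> illegal
W mobility = 5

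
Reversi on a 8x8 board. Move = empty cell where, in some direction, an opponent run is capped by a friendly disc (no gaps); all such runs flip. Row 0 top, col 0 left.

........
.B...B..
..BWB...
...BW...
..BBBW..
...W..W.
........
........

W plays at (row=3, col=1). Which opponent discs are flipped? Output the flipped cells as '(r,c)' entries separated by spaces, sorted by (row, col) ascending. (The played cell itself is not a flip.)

Answer: (4,2)

Derivation:
Dir NW: first cell '.' (not opp) -> no flip
Dir N: first cell '.' (not opp) -> no flip
Dir NE: opp run (2,2), next='.' -> no flip
Dir W: first cell '.' (not opp) -> no flip
Dir E: first cell '.' (not opp) -> no flip
Dir SW: first cell '.' (not opp) -> no flip
Dir S: first cell '.' (not opp) -> no flip
Dir SE: opp run (4,2) capped by W -> flip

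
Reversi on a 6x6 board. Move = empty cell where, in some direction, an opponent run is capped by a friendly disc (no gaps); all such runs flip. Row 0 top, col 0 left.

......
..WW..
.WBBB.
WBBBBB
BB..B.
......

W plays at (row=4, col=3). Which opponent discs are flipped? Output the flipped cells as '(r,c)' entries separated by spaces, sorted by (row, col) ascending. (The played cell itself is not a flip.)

Answer: (2,3) (3,2) (3,3)

Derivation:
Dir NW: opp run (3,2) capped by W -> flip
Dir N: opp run (3,3) (2,3) capped by W -> flip
Dir NE: opp run (3,4), next='.' -> no flip
Dir W: first cell '.' (not opp) -> no flip
Dir E: opp run (4,4), next='.' -> no flip
Dir SW: first cell '.' (not opp) -> no flip
Dir S: first cell '.' (not opp) -> no flip
Dir SE: first cell '.' (not opp) -> no flip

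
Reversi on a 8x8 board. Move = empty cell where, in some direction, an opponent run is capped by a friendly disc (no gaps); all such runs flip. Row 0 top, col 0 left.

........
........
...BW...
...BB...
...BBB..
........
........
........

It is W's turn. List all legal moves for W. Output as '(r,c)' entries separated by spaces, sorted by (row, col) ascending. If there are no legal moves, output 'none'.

(1,2): no bracket -> illegal
(1,3): no bracket -> illegal
(1,4): no bracket -> illegal
(2,2): flips 1 -> legal
(2,5): no bracket -> illegal
(3,2): no bracket -> illegal
(3,5): no bracket -> illegal
(3,6): no bracket -> illegal
(4,2): flips 1 -> legal
(4,6): no bracket -> illegal
(5,2): no bracket -> illegal
(5,3): no bracket -> illegal
(5,4): flips 2 -> legal
(5,5): no bracket -> illegal
(5,6): no bracket -> illegal

Answer: (2,2) (4,2) (5,4)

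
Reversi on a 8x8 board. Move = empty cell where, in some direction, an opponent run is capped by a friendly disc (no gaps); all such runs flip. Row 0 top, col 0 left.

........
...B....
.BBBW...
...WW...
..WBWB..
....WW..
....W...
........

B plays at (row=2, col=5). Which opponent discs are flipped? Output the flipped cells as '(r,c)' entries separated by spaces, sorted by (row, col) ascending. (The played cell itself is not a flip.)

Answer: (2,4) (3,4)

Derivation:
Dir NW: first cell '.' (not opp) -> no flip
Dir N: first cell '.' (not opp) -> no flip
Dir NE: first cell '.' (not opp) -> no flip
Dir W: opp run (2,4) capped by B -> flip
Dir E: first cell '.' (not opp) -> no flip
Dir SW: opp run (3,4) capped by B -> flip
Dir S: first cell '.' (not opp) -> no flip
Dir SE: first cell '.' (not opp) -> no flip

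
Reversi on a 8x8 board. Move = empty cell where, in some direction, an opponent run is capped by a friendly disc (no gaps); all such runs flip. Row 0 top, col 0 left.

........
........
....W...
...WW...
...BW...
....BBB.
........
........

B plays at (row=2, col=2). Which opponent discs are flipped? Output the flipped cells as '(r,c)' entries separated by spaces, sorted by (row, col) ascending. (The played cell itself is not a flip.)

Dir NW: first cell '.' (not opp) -> no flip
Dir N: first cell '.' (not opp) -> no flip
Dir NE: first cell '.' (not opp) -> no flip
Dir W: first cell '.' (not opp) -> no flip
Dir E: first cell '.' (not opp) -> no flip
Dir SW: first cell '.' (not opp) -> no flip
Dir S: first cell '.' (not opp) -> no flip
Dir SE: opp run (3,3) (4,4) capped by B -> flip

Answer: (3,3) (4,4)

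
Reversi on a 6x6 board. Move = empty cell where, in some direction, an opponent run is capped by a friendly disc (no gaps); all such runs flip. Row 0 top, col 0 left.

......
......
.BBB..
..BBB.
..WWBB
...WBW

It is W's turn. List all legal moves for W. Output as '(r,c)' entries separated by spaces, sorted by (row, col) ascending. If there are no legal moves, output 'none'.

(1,0): flips 2 -> legal
(1,1): flips 3 -> legal
(1,2): flips 2 -> legal
(1,3): flips 2 -> legal
(1,4): no bracket -> illegal
(2,0): no bracket -> illegal
(2,4): flips 1 -> legal
(2,5): flips 1 -> legal
(3,0): no bracket -> illegal
(3,1): no bracket -> illegal
(3,5): flips 2 -> legal
(4,1): no bracket -> illegal

Answer: (1,0) (1,1) (1,2) (1,3) (2,4) (2,5) (3,5)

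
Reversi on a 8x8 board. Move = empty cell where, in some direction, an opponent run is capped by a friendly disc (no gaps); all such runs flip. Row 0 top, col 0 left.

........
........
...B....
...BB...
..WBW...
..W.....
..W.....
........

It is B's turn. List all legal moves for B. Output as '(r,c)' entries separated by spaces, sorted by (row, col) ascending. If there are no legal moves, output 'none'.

(3,1): no bracket -> illegal
(3,2): no bracket -> illegal
(3,5): no bracket -> illegal
(4,1): flips 1 -> legal
(4,5): flips 1 -> legal
(5,1): flips 1 -> legal
(5,3): no bracket -> illegal
(5,4): flips 1 -> legal
(5,5): flips 1 -> legal
(6,1): flips 1 -> legal
(6,3): no bracket -> illegal
(7,1): no bracket -> illegal
(7,2): no bracket -> illegal
(7,3): no bracket -> illegal

Answer: (4,1) (4,5) (5,1) (5,4) (5,5) (6,1)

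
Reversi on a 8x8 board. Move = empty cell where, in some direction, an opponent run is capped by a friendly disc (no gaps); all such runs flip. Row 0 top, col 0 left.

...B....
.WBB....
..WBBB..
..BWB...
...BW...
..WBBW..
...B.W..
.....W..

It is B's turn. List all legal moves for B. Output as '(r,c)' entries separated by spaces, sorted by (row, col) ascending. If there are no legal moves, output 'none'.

(0,0): no bracket -> illegal
(0,1): no bracket -> illegal
(0,2): no bracket -> illegal
(1,0): flips 1 -> legal
(2,0): no bracket -> illegal
(2,1): flips 1 -> legal
(3,1): flips 1 -> legal
(3,5): flips 1 -> legal
(4,1): flips 1 -> legal
(4,2): flips 1 -> legal
(4,5): flips 1 -> legal
(4,6): no bracket -> illegal
(5,1): flips 1 -> legal
(5,6): flips 1 -> legal
(6,1): flips 1 -> legal
(6,2): no bracket -> illegal
(6,4): no bracket -> illegal
(6,6): no bracket -> illegal
(7,4): no bracket -> illegal
(7,6): flips 1 -> legal

Answer: (1,0) (2,1) (3,1) (3,5) (4,1) (4,2) (4,5) (5,1) (5,6) (6,1) (7,6)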